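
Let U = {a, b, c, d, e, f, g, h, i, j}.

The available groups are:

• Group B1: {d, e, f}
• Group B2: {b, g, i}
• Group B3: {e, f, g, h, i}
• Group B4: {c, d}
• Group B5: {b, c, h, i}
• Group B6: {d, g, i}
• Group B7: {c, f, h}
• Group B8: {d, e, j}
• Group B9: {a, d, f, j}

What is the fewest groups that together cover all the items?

3

Take {B3, B5, B9}. Their union is {a, b, c, d, e, f, g, h, i, j}, which is all 10 items.
Only B9 contains a, so B9 is forced; the remaining 6 items need at least 2 more groups (each remaining group adds at most 4) — so at least 3 groups are needed, and 3 is optimal.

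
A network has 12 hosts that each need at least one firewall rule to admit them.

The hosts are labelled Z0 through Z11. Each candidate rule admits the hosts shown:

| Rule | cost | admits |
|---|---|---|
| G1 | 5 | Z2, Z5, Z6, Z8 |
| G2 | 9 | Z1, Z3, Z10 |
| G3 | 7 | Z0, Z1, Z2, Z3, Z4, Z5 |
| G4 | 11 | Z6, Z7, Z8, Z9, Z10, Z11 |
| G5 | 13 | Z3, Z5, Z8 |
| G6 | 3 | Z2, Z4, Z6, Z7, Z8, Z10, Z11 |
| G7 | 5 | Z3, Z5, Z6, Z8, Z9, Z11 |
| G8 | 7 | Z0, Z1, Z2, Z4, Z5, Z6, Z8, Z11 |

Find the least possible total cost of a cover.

G6, G7, G8 together cover every host (G6 ∪ G7 ∪ G8 = {Z0, Z1, Z2, Z3, Z4, Z5, Z6, Z7, Z8, Z9, Z10, Z11}); total cost 3 + 5 + 7 = 15.
No covering selection has total cost below 15.

15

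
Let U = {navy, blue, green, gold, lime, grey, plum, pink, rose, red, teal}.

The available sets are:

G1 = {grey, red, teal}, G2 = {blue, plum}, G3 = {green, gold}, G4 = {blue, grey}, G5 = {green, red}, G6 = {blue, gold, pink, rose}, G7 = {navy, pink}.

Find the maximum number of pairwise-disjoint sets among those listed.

G1, G2, G3, G7 are pairwise disjoint (G1={grey,red,teal}; G2={blue,plum}; G3={green,gold}; G7={navy,pink}).
Every remaining set overlaps one of these, and no 5 of the listed sets are pairwise disjoint, so 4 is the maximum.

4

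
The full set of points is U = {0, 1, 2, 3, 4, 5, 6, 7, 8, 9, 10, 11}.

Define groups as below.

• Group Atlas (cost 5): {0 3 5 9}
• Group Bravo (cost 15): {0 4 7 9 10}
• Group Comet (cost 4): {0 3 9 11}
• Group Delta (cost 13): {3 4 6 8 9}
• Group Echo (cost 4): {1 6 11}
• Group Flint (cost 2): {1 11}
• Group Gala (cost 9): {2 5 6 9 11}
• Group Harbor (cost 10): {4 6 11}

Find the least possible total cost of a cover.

Bravo, Delta, Flint, Gala together cover every point (Bravo ∪ Delta ∪ Flint ∪ Gala = {0, 1, 2, 3, 4, 5, 6, 7, 8, 9, 10, 11}); total cost 15 + 13 + 2 + 9 = 39.
The greedy pick Comet, Echo, Gala, Bravo, Delta costs 45; no covering selection beats 39.

39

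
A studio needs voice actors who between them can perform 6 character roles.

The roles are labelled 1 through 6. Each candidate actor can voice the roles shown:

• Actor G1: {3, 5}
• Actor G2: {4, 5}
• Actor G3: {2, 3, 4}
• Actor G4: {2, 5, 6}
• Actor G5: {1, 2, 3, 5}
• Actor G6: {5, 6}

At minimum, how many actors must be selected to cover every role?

3

Take {G3, G5, G6}. Their union is {1, 2, 3, 4, 5, 6}, which is all 6 roles.
Only G5 contains 1, so G5 is forced; the remaining 2 roles need at least 2 more actors (each remaining actor adds at most 1) — so at least 3 actors are needed, and 3 is optimal.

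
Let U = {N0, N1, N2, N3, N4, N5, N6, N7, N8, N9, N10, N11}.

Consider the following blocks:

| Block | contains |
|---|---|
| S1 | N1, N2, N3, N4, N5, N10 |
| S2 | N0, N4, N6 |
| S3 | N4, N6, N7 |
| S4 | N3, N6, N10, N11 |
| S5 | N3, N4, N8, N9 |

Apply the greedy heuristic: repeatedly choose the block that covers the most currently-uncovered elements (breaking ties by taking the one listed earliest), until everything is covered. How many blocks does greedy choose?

5

Greedy: pick S1 (covers 6 new) → pick S2 (covers 2 new) → pick S5 (covers 2 new) → pick S3 (covers 1 new) → pick S4 (covers 1 new). Total picks: 5.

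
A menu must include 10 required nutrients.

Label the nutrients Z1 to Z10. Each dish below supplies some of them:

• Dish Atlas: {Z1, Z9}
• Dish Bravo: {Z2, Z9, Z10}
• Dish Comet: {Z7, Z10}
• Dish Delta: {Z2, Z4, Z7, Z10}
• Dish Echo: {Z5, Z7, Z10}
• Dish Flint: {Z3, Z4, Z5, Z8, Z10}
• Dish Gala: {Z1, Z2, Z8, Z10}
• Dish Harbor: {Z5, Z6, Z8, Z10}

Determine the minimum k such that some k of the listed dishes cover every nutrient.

Take {Atlas, Delta, Flint, Harbor}. Their union is {Z1, Z2, Z3, Z4, Z5, Z6, Z7, Z8, Z9, Z10}, which is all 10 nutrients.
Only Flint contains Z3, so Flint is forced; the remaining 5 nutrients need at least 3 more dishes (each remaining dish adds at most 2) — so at least 4 dishes are needed, and 4 is optimal.

4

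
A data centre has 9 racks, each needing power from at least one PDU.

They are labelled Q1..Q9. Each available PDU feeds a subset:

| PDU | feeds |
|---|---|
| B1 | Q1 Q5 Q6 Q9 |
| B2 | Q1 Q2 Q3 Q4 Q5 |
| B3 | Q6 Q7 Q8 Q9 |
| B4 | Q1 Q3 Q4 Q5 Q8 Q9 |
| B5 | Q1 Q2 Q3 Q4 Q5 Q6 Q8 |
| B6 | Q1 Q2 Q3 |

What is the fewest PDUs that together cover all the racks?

Take {B2, B3}. Their union is {Q1, Q2, Q3, Q4, Q5, Q6, Q7, Q8, Q9}, which is all 9 racks.
No single PDU has all 9 racks (the largest, B5, has 7), so 2 is optimal.

2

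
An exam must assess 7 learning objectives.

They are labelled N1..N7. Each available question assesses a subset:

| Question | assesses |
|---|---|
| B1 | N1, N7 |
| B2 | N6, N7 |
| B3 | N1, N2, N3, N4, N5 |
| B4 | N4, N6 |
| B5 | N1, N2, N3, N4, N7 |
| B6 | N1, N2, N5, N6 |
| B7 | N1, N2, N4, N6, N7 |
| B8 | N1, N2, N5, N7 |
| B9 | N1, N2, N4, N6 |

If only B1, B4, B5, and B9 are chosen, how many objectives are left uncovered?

Union of B1, B4, B5, B9 = {N1, N2, N3, N4, N6, N7}.
Not covered: N5 — 1 objective.

1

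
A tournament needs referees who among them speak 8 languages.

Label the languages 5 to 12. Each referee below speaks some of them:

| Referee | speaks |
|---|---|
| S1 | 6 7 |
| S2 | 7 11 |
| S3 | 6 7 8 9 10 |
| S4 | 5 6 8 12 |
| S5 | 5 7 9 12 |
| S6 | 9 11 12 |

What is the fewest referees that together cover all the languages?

Take {S3, S4, S6}. Their union is {5, 6, 7, 8, 9, 10, 11, 12}, which is all 8 languages.
Only S3 contains 10, so S3 is forced; the remaining 3 languages need at least 2 more referees (each remaining referee adds at most 2) — so at least 3 referees are needed, and 3 is optimal.

3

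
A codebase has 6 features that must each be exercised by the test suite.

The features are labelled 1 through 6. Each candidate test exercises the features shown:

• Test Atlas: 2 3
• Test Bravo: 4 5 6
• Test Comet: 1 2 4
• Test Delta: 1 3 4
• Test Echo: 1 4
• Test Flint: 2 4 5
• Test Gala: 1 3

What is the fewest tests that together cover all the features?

Take {Bravo, Delta, Flint}. Their union is {1, 2, 3, 4, 5, 6}, which is all 6 features.
Only Bravo contains 6, so Bravo is forced; the remaining 3 features need at least 2 more tests (each remaining test adds at most 2) — so at least 3 tests are needed, and 3 is optimal.

3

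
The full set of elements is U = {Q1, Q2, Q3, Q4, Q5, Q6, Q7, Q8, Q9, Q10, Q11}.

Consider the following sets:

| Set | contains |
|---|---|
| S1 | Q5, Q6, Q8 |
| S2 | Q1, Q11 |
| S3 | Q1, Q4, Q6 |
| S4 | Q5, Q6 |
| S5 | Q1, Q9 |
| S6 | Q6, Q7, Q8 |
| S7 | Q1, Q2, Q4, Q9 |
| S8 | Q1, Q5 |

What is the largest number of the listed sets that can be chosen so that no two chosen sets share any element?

S2, S6 are pairwise disjoint (S2={Q1,Q11}; S6={Q6,Q7,Q8}).
Every remaining set overlaps one of these, and no 3 of the listed sets are pairwise disjoint, so 2 is the maximum.

2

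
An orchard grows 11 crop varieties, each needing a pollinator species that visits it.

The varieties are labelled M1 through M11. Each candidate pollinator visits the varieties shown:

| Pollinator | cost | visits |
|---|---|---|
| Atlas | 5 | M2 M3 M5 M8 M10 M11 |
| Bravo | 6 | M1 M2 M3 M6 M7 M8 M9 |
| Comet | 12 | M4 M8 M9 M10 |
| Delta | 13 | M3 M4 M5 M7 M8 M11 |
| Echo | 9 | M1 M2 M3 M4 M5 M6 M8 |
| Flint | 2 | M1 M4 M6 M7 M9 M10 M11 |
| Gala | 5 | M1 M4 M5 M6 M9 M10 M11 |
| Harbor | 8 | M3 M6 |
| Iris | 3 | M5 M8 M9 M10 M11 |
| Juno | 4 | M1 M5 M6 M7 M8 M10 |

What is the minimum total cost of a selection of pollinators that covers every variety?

Atlas, Flint together cover every variety (Atlas ∪ Flint = {M1, M2, M3, M4, M5, M6, M7, M8, M9, M10, M11}); total cost 5 + 2 = 7.
No covering selection has total cost below 7.

7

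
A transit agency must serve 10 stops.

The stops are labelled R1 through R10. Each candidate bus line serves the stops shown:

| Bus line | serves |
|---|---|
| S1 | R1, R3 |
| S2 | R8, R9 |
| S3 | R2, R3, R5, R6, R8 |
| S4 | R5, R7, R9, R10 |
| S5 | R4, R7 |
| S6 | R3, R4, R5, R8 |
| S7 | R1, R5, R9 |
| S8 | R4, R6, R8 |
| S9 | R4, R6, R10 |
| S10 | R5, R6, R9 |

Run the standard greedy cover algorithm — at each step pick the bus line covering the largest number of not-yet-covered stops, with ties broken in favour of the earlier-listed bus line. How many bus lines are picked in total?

4

Greedy: pick S3 (covers 5 new) → pick S4 (covers 3 new) → pick S1 (covers 1 new) → pick S5 (covers 1 new). Total picks: 4.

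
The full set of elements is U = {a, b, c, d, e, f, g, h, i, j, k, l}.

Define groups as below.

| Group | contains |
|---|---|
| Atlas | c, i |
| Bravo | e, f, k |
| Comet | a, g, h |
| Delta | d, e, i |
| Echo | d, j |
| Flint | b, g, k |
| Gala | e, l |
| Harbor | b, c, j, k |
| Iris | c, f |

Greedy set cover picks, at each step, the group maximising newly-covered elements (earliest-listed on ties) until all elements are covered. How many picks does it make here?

Greedy: pick Harbor (covers 4 new) → pick Comet (covers 3 new) → pick Delta (covers 3 new) → pick Bravo (covers 1 new) → pick Gala (covers 1 new). Total picks: 5.

5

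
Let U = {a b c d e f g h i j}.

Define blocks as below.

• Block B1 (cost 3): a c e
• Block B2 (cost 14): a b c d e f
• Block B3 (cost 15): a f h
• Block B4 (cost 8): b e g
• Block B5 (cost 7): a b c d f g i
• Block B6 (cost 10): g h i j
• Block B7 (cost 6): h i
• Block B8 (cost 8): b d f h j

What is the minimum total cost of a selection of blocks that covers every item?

B1, B5, B8 together cover every item (B1 ∪ B5 ∪ B8 = {a, b, c, d, e, f, g, h, i, j}); total cost 3 + 7 + 8 = 18.
No covering selection has total cost below 18.

18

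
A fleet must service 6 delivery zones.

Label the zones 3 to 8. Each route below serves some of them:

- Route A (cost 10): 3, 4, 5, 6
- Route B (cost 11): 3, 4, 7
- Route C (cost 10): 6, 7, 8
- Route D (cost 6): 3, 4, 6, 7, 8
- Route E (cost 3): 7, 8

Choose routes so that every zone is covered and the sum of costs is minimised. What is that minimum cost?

13

A, E together cover every zone (A ∪ E = {3, 4, 5, 6, 7, 8}); total cost 10 + 3 = 13.
The greedy pick D, A costs 16; no covering selection beats 13.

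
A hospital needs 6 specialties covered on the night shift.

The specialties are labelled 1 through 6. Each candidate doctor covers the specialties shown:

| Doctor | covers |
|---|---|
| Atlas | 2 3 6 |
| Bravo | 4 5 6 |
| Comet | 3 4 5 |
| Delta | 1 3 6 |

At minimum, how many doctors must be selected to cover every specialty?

3

Atlas and Bravo and Delta together: Atlas ∪ Bravo ∪ Delta = {1, 2, 3, 4, 5, 6} — every specialty is covered.
Only Delta contains 1, so Delta is forced; the remaining 3 specialties need at least 2 more doctors (each remaining doctor adds at most 2) — so at least 3 doctors are needed, and 3 is optimal.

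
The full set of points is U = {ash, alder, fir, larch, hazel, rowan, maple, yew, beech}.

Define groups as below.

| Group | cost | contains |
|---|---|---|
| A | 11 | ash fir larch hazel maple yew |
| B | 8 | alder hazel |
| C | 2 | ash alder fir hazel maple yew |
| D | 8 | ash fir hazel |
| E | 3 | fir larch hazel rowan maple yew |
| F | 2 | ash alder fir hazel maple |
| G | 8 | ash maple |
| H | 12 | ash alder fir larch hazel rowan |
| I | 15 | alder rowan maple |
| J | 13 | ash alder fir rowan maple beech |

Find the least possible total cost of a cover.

16

E, J together cover every point (E ∪ J = {ash, alder, fir, larch, hazel, rowan, maple, yew, beech}); total cost 3 + 13 = 16.
The greedy pick C, E, J costs 18; no covering selection beats 16.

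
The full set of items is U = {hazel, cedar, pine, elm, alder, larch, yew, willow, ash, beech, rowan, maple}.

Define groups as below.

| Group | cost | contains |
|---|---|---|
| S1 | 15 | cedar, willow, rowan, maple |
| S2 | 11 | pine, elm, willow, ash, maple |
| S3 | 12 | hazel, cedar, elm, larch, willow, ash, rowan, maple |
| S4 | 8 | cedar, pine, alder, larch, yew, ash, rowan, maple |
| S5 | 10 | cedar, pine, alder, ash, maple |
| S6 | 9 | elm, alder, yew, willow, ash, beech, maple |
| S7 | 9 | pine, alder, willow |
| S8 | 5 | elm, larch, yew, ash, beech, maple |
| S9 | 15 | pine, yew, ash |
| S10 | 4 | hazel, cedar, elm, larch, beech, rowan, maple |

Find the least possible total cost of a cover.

18

S7, S8, S10 together cover every item (S7 ∪ S8 ∪ S10 = {hazel, cedar, pine, elm, alder, larch, yew, willow, ash, beech, rowan, maple}); total cost 9 + 5 + 4 = 18.
The greedy pick S10, S4, S6 costs 21; no covering selection beats 18.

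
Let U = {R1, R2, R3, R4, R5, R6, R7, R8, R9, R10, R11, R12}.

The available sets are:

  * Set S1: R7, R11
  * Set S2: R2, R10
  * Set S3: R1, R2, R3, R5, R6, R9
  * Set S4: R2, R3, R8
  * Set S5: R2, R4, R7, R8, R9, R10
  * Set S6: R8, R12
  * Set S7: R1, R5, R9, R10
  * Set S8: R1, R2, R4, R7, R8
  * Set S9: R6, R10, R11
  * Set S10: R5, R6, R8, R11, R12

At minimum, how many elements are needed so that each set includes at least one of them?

Take H = {R7, R8, R9, R10}. Each listed set contains at least one of these, so H is a hitting set of size 4.
No choice of 3 elements meets every set, so 4 is the minimum.

4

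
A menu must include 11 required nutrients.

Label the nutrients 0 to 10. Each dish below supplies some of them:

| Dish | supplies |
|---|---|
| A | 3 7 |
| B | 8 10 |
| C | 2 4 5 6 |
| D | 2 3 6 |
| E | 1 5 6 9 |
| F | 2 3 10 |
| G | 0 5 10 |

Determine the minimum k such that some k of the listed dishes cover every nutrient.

5

A and B and C and E and G together: A ∪ B ∪ C ∪ E ∪ G = {0, 1, 2, 3, 4, 5, 6, 7, 8, 9, 10} — every nutrient is covered.
Only C contains 4, so C is forced; the remaining 7 nutrients need at least 4 more dishes (each remaining dish adds at most 2) — so at least 5 dishes are needed, and 5 is optimal.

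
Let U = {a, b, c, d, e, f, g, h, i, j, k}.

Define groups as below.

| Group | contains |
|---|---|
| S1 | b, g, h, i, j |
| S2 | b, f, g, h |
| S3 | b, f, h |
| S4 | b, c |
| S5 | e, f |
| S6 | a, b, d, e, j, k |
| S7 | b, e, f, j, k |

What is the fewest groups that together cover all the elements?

S1 and S3 and S4 and S6 together: S1 ∪ S3 ∪ S4 ∪ S6 = {a, b, c, d, e, f, g, h, i, j, k} — every element is covered.
No 3 of the 7 groups cover everything (all 35 combinations miss at least one element), so 4 is optimal.

4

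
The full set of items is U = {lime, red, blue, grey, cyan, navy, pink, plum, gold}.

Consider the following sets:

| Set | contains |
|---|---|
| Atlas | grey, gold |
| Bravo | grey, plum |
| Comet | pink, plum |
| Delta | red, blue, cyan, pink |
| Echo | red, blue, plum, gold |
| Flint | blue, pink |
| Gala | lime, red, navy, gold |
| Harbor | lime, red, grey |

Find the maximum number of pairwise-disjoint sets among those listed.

Bravo, Flint, Gala are pairwise disjoint (Bravo={grey,plum}; Flint={blue,pink}; Gala={lime,red,navy,gold}).
Every remaining set overlaps one of these, and no 4 of the listed sets are pairwise disjoint, so 3 is the maximum.

3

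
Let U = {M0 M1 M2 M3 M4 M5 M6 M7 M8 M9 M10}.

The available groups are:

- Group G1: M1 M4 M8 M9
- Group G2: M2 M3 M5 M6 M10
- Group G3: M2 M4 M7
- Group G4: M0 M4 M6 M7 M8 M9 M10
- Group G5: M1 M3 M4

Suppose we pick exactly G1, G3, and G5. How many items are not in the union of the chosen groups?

Union of G1, G3, G5 = {M1, M2, M3, M4, M7, M8, M9}.
Not covered: M0, M5, M6, M10 — 4 items.

4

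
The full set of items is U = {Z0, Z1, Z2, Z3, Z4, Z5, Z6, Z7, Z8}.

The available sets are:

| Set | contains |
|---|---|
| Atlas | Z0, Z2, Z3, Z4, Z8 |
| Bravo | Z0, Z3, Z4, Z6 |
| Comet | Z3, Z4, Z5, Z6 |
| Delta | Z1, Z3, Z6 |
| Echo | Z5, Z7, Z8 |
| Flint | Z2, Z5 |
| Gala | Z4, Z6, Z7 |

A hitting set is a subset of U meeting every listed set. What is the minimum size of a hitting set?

3

Take H = {Z2, Z3, Z7}. Each listed set contains at least one of these, so H is a hitting set of size 3.
No choice of 2 items meets every set, so 3 is the minimum.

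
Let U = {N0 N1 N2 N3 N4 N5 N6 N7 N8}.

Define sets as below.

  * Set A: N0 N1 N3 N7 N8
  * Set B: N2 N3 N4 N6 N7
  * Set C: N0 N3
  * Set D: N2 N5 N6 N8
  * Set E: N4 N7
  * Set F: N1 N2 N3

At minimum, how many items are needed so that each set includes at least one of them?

3

Take H = {N0, N2, N7}. Each listed set contains at least one of these, so H is a hitting set of size 3.
The sets C, D, E are pairwise disjoint, so any hitting set needs a separate item for each — at least 3. Hence 3 is optimal.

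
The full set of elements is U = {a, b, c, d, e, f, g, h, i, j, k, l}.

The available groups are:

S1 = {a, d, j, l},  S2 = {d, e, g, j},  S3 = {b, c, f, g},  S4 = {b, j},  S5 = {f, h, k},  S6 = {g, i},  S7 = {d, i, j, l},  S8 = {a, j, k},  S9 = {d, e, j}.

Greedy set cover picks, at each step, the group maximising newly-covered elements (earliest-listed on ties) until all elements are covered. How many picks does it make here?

5

Greedy: pick S1 (covers 4 new) → pick S3 (covers 4 new) → pick S5 (covers 2 new) → pick S2 (covers 1 new) → pick S6 (covers 1 new). Total picks: 5.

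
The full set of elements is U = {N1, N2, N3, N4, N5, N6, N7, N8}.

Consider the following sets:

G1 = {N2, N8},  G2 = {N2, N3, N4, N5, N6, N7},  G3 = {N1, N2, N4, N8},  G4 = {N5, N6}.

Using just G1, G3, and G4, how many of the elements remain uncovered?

2

Union of G1, G3, G4 = {N1, N2, N4, N5, N6, N8}.
Not covered: N3, N7 — 2 elements.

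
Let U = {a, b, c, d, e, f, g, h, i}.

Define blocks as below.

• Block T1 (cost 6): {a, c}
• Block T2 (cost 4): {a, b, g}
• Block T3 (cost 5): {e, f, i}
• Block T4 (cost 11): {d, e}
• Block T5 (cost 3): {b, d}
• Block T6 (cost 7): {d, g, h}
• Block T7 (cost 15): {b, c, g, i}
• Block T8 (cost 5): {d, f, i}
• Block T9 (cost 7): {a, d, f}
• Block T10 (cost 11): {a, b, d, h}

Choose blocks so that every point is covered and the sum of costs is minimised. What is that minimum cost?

T1, T3, T5, T6 together cover every point (T1 ∪ T3 ∪ T5 ∪ T6 = {a, b, c, d, e, f, g, h, i}); total cost 6 + 5 + 3 + 7 = 21.
The greedy pick T2, T3, T5, T1, T6 costs 25; no covering selection beats 21.

21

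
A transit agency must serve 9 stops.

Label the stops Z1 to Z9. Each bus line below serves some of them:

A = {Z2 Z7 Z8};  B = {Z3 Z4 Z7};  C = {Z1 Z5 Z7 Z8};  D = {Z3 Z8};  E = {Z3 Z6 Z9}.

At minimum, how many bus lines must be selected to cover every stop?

Take {A, B, C, E}. Their union is {Z1, Z2, Z3, Z4, Z5, Z6, Z7, Z8, Z9}, which is all 9 stops.
No 3 of the 5 bus lines cover everything (all 10 combinations miss at least one stop), so 4 is optimal.

4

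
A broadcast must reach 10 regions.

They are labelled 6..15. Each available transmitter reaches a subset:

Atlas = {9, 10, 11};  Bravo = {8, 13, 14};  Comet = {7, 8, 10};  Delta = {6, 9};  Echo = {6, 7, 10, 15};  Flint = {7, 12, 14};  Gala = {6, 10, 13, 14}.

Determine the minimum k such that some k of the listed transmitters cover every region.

4

Take {Atlas, Bravo, Echo, Flint}. Their union is {6, 7, 8, 9, 10, 11, 12, 13, 14, 15}, which is all 10 regions.
Only Atlas contains 11, so Atlas is forced; the remaining 7 regions need at least 3 more transmitters (each remaining transmitter adds at most 3) — so at least 4 transmitters are needed, and 4 is optimal.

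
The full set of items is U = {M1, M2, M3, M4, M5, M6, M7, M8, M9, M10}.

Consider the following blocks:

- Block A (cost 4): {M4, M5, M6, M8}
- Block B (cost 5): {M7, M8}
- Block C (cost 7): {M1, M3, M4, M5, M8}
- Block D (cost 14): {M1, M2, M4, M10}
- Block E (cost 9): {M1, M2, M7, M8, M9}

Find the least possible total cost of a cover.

A, C, D, E together cover every item (A ∪ C ∪ D ∪ E = {M1, M2, M3, M4, M5, M6, M7, M8, M9, M10}); total cost 4 + 7 + 14 + 9 = 34.
No covering selection has total cost below 34.

34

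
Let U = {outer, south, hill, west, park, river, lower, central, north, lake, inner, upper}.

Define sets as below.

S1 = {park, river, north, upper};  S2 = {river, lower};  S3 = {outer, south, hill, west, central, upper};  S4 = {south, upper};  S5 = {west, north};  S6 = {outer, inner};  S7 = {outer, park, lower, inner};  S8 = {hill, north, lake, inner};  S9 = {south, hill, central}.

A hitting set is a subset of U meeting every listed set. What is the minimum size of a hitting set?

H = {south, west, river, inner} meets every set (each contains at least one member of H), and |H| = 4.
The sets S2, S4, S5, S6 are pairwise disjoint, so any hitting set needs a separate element for each — at least 4. Hence 4 is optimal.

4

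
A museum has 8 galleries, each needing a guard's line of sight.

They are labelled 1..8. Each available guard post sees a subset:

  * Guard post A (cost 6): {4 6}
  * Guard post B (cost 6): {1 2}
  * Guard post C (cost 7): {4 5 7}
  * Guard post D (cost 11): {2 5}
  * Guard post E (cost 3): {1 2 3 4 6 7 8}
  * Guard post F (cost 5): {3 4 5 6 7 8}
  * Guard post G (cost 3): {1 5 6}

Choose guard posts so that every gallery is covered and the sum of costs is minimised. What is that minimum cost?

E, G together cover every gallery (E ∪ G = {1, 2, 3, 4, 5, 6, 7, 8}); total cost 3 + 3 = 6.
No covering selection has total cost below 6.

6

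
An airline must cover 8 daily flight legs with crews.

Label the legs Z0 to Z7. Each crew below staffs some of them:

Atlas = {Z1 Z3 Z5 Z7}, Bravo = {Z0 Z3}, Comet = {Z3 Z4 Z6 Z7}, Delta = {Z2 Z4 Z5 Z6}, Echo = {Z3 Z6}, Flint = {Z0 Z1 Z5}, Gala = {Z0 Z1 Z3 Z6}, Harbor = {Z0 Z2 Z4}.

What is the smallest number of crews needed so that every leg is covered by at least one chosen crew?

3

Comet and Delta and Flint together: Comet ∪ Delta ∪ Flint = {Z0, Z1, Z2, Z3, Z4, Z5, Z6, Z7} — every leg is covered.
No 2 of the 8 crews cover everything (all 28 combinations miss at least one leg), so 3 is optimal.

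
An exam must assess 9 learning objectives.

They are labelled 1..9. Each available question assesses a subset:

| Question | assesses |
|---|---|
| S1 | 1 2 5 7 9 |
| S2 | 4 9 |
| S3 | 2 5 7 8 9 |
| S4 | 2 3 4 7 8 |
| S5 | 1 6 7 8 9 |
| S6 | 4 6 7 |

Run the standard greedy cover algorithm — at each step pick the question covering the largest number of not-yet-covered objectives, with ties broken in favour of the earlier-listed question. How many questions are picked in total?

3

Greedy: pick S1 (covers 5 new) → pick S4 (covers 3 new) → pick S5 (covers 1 new). Total picks: 3.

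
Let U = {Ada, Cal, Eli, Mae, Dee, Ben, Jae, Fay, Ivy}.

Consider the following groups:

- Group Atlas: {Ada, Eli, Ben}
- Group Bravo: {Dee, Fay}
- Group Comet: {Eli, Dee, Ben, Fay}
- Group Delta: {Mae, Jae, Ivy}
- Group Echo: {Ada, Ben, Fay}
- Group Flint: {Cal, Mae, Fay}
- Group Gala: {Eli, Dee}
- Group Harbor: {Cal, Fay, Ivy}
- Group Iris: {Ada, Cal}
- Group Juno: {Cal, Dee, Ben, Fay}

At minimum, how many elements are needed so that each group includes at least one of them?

H = {Ada, Eli, Jae, Fay} meets every group (each contains at least one member of H), and |H| = 4.
No choice of 3 elements meets every group, so 4 is the minimum.

4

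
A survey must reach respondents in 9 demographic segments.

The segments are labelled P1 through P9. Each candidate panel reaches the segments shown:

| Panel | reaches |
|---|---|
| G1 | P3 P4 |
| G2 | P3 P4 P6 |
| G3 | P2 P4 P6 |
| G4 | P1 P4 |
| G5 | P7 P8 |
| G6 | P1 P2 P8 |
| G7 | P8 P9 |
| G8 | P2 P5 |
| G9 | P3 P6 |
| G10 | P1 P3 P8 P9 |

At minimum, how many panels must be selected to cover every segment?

4

Take {G3, G5, G8, G10}. Their union is {P1, P2, P3, P4, P5, P6, P7, P8, P9}, which is all 9 segments.
Only G5 contains P7, so G5 is forced; the remaining 7 segments need at least 3 more panels (each remaining panel adds at most 3) — so at least 4 panels are needed, and 4 is optimal.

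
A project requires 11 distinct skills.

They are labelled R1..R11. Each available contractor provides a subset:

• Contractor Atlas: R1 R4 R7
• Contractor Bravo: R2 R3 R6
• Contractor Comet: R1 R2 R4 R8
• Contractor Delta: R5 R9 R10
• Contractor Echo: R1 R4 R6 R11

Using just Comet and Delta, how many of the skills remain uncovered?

Union of Comet, Delta = {R1, R2, R4, R5, R8, R9, R10}.
Not covered: R3, R6, R7, R11 — 4 skills.

4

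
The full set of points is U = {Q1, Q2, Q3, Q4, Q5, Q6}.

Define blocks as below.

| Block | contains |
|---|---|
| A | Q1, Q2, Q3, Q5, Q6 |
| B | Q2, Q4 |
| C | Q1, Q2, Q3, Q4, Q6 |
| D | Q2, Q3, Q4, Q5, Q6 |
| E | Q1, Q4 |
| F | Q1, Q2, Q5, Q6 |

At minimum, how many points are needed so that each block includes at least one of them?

2

The 2 points {Q1, Q4} hit every block.
No single point lies in every block, so at least 2 are needed and 2 is optimal.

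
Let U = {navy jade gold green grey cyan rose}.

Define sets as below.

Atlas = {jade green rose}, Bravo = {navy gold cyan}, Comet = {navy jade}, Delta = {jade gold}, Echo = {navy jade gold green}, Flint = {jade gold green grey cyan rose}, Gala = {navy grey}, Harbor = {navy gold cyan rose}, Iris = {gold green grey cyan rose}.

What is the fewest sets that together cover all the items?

Comet and Iris cover everything between them: the union {navy, jade, gold, green, grey, cyan, rose} is all of U.
No single set has all 7 items (the largest, Flint, has 6), so 2 is optimal.

2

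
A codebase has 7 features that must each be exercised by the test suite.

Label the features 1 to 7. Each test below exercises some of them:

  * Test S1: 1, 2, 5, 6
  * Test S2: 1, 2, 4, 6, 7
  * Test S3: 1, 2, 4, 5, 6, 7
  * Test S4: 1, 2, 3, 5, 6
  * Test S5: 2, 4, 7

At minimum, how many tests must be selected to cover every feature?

2

S4 and S5 together: S4 ∪ S5 = {1, 2, 3, 4, 5, 6, 7} — every feature is covered.
No single test has all 7 features (the largest, S3, has 6), so 2 is optimal.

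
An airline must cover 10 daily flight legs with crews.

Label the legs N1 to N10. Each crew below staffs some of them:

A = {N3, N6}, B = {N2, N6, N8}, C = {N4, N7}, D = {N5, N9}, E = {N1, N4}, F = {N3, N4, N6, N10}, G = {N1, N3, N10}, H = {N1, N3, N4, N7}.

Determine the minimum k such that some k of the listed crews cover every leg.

4

B and C and D and G together: B ∪ C ∪ D ∪ G = {N1, N2, N3, N4, N5, N6, N7, N8, N9, N10} — every leg is covered.
No 3 of the 8 crews cover everything (all 56 combinations miss at least one leg), so 4 is optimal.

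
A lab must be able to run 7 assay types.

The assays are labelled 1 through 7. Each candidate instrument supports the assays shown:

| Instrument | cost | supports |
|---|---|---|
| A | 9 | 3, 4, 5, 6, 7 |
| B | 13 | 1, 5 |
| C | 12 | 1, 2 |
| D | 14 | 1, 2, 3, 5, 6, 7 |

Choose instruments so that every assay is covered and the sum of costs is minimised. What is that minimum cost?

A, C together cover every assay (A ∪ C = {1, 2, 3, 4, 5, 6, 7}); total cost 9 + 12 = 21.
No covering selection has total cost below 21.

21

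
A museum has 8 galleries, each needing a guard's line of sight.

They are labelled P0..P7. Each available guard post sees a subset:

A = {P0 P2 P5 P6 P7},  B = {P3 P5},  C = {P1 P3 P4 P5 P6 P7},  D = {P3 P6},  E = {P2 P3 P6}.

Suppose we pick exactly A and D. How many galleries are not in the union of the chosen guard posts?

2

Union of A, D = {P0, P2, P3, P5, P6, P7}.
Not covered: P1, P4 — 2 galleries.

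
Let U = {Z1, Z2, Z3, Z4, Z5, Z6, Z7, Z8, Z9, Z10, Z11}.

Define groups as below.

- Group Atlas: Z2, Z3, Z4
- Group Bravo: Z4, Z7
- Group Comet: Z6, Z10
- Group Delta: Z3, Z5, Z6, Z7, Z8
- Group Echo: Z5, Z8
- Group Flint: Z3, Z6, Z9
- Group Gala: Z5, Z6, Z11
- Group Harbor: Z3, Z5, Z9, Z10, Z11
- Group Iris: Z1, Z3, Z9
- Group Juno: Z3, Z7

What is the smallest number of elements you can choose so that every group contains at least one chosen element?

4

The 4 elements {Z3, Z5, Z6, Z7} hit every group.
The groups Bravo, Comet, Echo, Iris are pairwise disjoint, so any hitting set needs a separate element for each — at least 4. Hence 4 is optimal.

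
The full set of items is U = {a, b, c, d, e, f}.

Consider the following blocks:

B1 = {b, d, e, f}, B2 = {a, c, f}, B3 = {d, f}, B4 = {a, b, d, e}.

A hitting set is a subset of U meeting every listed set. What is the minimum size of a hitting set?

2

Take H = {a, d}. Each listed block contains at least one of these, so H is a hitting set of size 2.
No single item lies in every block, so at least 2 are needed and 2 is optimal.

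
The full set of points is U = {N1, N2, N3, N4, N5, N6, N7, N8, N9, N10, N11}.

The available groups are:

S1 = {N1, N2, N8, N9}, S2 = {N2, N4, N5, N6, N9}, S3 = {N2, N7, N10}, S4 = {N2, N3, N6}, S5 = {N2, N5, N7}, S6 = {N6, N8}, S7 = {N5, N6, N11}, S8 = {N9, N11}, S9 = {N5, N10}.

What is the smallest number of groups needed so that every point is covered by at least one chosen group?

Take {S1, S2, S3, S4, S7}. Their union is {N1, N2, N3, N4, N5, N6, N7, N8, N9, N10, N11}, which is all 11 points.
No 4 of the 9 groups cover everything (all 126 combinations miss at least one point), so 5 is optimal.

5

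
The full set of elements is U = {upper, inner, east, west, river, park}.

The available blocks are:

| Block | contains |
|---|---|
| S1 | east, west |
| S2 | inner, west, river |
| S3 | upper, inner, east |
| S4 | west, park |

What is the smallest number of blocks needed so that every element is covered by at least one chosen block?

Take {S2, S3, S4}. Their union is {upper, inner, east, west, river, park}, which is all 6 elements.
Only S3 contains upper, so S3 is forced; the remaining 3 elements need at least 2 more blocks (each remaining block adds at most 2) — so at least 3 blocks are needed, and 3 is optimal.

3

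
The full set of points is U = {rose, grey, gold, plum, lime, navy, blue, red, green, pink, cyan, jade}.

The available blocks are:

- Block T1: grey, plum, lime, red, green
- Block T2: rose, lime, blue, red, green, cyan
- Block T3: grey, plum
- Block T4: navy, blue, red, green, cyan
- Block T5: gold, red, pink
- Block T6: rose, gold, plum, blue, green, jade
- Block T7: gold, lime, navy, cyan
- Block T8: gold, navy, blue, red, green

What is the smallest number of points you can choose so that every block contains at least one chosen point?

3

Take H = {plum, lime, red}. Each listed block contains at least one of these, so H is a hitting set of size 3.
No choice of 2 points meets every block, so 3 is the minimum.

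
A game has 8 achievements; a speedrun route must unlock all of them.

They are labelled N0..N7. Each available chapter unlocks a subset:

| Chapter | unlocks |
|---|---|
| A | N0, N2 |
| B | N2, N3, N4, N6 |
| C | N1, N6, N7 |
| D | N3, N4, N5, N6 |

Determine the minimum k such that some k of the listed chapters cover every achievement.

Take {A, C, D}. Their union is {N0, N1, N2, N3, N4, N5, N6, N7}, which is all 8 achievements.
Only A contains N0, so A is forced; the remaining 6 achievements need at least 2 more chapters (each remaining chapter adds at most 4) — so at least 3 chapters are needed, and 3 is optimal.

3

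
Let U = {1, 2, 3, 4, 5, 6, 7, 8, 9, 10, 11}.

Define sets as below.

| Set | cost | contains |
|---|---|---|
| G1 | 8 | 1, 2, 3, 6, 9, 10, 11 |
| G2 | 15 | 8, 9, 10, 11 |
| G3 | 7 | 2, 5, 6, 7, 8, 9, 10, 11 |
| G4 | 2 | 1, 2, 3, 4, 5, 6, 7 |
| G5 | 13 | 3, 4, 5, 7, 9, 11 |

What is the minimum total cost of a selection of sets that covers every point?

G3, G4 together cover every point (G3 ∪ G4 = {1, 2, 3, 4, 5, 6, 7, 8, 9, 10, 11}); total cost 7 + 2 = 9.
No covering selection has total cost below 9.

9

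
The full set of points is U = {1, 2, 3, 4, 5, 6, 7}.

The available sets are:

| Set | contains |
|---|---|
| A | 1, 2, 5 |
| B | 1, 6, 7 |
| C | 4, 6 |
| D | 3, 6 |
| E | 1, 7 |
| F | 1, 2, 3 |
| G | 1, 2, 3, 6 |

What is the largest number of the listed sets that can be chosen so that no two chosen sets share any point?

2

A, C are pairwise disjoint (A={1,2,5}; C={4,6}).
Every remaining set overlaps one of these, and no 3 of the listed sets are pairwise disjoint, so 2 is the maximum.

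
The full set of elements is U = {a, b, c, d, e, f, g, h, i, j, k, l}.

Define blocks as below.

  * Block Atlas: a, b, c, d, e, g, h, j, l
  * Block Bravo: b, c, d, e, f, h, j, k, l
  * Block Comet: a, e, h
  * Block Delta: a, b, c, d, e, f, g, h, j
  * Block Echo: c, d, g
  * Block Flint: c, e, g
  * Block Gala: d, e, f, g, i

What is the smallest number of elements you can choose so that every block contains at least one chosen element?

Take T = {d, e}. Each listed block contains at least one of these, so T is a hitting set of size 2.
The blocks Comet, Echo are pairwise disjoint, so any hitting set needs a separate element for each — at least 2. Hence 2 is optimal.

2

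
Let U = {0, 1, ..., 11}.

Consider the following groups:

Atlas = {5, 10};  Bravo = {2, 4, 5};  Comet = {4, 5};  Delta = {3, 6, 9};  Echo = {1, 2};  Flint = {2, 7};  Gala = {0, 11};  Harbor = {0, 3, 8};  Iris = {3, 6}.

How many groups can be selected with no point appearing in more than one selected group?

4

Atlas, Delta, Echo, Gala are pairwise disjoint (Atlas={5,10}; Delta={3,6,9}; Echo={1,2}; Gala={0,11}).
Every remaining group overlaps one of these, and no 5 of the listed groups are pairwise disjoint, so 4 is the maximum.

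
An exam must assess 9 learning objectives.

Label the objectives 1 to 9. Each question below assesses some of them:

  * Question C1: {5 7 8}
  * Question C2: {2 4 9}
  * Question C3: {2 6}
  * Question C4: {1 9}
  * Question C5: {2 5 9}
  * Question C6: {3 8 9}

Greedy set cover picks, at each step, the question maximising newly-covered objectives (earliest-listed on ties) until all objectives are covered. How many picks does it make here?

Greedy: pick C1 (covers 3 new) → pick C2 (covers 3 new) → pick C3 (covers 1 new) → pick C4 (covers 1 new) → pick C6 (covers 1 new). Total picks: 5.

5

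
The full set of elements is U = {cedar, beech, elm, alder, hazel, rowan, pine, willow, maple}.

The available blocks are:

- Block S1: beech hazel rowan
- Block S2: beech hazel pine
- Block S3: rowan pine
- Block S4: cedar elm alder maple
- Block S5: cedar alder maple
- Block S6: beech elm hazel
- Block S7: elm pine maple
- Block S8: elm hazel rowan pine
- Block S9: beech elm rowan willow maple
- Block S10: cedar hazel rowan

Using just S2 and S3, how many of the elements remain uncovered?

Union of S2, S3 = {beech, hazel, rowan, pine}.
Not covered: cedar, elm, alder, willow, maple — 5 elements.

5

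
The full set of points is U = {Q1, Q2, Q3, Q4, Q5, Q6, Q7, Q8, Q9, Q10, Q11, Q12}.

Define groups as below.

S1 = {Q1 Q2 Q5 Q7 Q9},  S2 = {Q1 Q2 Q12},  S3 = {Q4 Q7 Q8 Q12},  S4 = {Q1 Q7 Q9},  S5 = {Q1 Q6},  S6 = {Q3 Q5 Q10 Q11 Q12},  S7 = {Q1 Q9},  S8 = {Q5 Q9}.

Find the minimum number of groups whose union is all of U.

S1 and S3 and S5 and S6 together: S1 ∪ S3 ∪ S5 ∪ S6 = {Q1, Q2, Q3, Q4, Q5, Q6, Q7, Q8, Q9, Q10, Q11, Q12} — every point is covered.
No 3 of the 8 groups cover everything (all 56 combinations miss at least one point), so 4 is optimal.

4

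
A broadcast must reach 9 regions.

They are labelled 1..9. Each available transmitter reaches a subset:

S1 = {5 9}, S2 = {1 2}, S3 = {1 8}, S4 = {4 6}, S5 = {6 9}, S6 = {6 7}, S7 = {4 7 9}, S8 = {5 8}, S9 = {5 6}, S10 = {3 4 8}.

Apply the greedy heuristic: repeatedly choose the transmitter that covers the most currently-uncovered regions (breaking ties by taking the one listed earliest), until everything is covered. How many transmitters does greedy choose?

Greedy: pick S7 (covers 3 new) → pick S2 (covers 2 new) → pick S8 (covers 2 new) → pick S4 (covers 1 new) → pick S10 (covers 1 new). Total picks: 5.
(The true minimum cover uses only 4 transmitters, so greedy is not optimal here.)

5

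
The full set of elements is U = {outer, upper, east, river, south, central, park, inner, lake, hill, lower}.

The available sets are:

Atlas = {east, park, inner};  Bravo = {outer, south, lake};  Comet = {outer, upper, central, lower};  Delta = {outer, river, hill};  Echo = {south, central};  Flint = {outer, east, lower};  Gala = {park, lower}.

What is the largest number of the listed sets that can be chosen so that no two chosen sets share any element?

Delta, Echo, Gala are pairwise disjoint (Delta={outer,river,hill}; Echo={south,central}; Gala={park,lower}).
Every remaining set overlaps one of these, and no 4 of the listed sets are pairwise disjoint, so 3 is the maximum.

3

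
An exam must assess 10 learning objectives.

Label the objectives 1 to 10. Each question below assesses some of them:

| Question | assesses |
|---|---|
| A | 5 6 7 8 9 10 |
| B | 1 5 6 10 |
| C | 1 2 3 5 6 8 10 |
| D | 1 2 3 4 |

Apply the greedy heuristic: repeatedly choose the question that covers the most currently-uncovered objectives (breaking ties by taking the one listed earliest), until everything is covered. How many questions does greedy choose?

Greedy: pick C (covers 7 new) → pick A (covers 2 new) → pick D (covers 1 new). Total picks: 3.
(The true minimum cover uses only 2 questions, so greedy is not optimal here.)

3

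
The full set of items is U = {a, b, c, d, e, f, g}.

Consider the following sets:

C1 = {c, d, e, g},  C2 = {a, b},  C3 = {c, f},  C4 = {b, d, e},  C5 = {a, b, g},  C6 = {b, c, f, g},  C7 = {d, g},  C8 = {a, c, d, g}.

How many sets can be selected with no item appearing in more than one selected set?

3

C2, C3, C7 are pairwise disjoint (C2={a,b}; C3={c,f}; C7={d,g}).
Every remaining set overlaps one of these, and no 4 of the listed sets are pairwise disjoint, so 3 is the maximum.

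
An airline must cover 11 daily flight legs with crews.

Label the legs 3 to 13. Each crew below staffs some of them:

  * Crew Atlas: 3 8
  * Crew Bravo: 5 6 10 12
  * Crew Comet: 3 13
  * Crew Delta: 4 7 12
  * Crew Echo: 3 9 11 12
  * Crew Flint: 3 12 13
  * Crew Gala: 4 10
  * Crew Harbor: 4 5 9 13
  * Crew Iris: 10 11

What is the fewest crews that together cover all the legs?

5

Take {Atlas, Bravo, Comet, Delta, Echo}. Their union is {3, 4, 5, 6, 7, 8, 9, 10, 11, 12, 13}, which is all 11 legs.
No 4 of the 9 crews cover everything (all 126 combinations miss at least one leg), so 5 is optimal.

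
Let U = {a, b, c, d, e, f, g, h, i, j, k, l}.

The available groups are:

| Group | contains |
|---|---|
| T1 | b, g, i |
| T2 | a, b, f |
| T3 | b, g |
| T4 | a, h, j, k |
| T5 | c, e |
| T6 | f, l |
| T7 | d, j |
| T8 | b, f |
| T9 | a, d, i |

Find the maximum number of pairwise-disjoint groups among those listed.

T3, T5, T6, T9 are pairwise disjoint (T3={b,g}; T5={c,e}; T6={f,l}; T9={a,d,i}).
Every remaining group overlaps one of these, and no 5 of the listed groups are pairwise disjoint, so 4 is the maximum.

4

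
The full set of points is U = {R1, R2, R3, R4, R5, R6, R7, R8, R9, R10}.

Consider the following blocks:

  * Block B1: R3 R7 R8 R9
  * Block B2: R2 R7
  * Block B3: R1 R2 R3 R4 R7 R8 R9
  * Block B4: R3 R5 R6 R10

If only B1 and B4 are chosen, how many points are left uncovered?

Union of B1, B4 = {R3, R5, R6, R7, R8, R9, R10}.
Not covered: R1, R2, R4 — 3 points.

3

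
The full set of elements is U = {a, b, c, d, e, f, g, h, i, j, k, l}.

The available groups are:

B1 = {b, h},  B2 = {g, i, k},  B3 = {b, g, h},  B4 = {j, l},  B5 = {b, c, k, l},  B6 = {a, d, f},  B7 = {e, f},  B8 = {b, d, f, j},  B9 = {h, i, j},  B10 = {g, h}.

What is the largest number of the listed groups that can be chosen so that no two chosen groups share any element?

B1, B2, B4, B6 are pairwise disjoint (B1={b,h}; B2={g,i,k}; B4={j,l}; B6={a,d,f}).
Every remaining group overlaps one of these, and no 5 of the listed groups are pairwise disjoint, so 4 is the maximum.

4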